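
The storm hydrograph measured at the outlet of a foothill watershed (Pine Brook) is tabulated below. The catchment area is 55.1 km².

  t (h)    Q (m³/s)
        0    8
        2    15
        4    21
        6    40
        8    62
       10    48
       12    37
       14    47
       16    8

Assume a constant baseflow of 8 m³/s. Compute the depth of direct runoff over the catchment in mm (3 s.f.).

Direct runoff: 0.0, 7.0, 13.0, 32.0, 54.0, 40.0, 29.0, 39.0, 0.0 m³/s; ΣQ_DR = 214.0 m³/s.
V = ΣQ_DR · Δt = 214.0 × 7200 s = 1.541 × 10^6 m³.
Over A = 55.1 km², depth = V / A = 28.0 mm.

d ≈ 28.0 mm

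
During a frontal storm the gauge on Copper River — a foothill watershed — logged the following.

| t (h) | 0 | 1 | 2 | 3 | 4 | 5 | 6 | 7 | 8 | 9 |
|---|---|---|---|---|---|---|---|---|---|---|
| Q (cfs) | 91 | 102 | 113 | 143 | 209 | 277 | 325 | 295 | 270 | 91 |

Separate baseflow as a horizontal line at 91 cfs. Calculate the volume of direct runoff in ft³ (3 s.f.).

V ≈ 3.62 × 10^6 ft³

Direct-runoff ordinates (Q − Q_b): 0.0, 11.0, 22.0, 52.0, 118.0, 186.0, 234.0, 204.0, 179.0, 0.0 cfs.
ΣQ_DR = 1006 cfs.
With Δt = 1 h = 3600 s, V = ΣQ_DR · Δt = 1006 × 3600 = 3.62 × 10^6 ft³.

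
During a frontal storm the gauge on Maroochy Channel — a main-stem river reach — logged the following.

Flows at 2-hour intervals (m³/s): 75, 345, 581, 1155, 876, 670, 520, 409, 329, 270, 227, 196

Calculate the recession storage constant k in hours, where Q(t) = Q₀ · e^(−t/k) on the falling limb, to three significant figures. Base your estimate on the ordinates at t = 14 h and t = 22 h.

On the falling limb, Q drops from 409 to 196 m³/s between t = 14 h and t = 22 h (Δt = 8 h).
k = −Δt / ln(Q₂/Q₁) = −8 / ln(196/409) = 10.9 h.

k ≈ 10.9 h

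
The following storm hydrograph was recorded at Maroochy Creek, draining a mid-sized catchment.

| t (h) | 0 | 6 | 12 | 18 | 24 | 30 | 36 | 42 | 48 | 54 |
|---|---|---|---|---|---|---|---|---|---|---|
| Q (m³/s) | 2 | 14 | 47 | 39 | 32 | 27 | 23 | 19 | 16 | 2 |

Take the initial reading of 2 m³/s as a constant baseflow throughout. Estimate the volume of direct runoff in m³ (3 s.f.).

Direct-runoff ordinates (Q − Q_b): 0.0, 12.0, 45.0, 37.0, 30.0, 25.0, 21.0, 17.0, 14.0, 0.0 m³/s.
ΣQ_DR = 201.0 m³/s.
With Δt = 6 h = 21600 s, V = ΣQ_DR · Δt = 201.0 × 21600 = 4.34 × 10^6 m³.

V ≈ 4.34 × 10^6 m³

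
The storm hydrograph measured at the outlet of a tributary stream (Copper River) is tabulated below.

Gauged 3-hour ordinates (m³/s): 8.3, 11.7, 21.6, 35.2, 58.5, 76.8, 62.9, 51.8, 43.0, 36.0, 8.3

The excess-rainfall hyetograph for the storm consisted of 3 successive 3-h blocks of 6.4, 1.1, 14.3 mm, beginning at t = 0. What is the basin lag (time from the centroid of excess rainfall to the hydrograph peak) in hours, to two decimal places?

Centroid of excess rainfall: t_c = Σ P_i·t̄_i / ΣP_i = 5.5872 h (block centres at 1.5, 4.5, 7.5 h).
Hydrograph peak occurs at t = 15 h, so basin lag t_L = 15 − 5.5872 = 9.41 h.

t_L ≈ 9.41 h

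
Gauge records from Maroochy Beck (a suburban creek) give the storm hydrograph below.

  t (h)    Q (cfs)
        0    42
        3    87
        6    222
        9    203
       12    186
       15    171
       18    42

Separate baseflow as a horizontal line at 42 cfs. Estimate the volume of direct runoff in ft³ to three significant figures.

V ≈ 7.12 × 10^6 ft³

Direct-runoff ordinates (Q − Q_b): 0.0, 45.0, 180.0, 161.0, 144.0, 129.0, 0.0 cfs.
ΣQ_DR = 659.0 cfs.
With Δt = 3 h = 10800 s, V = ΣQ_DR · Δt = 659.0 × 10800 = 7.12 × 10^6 ft³.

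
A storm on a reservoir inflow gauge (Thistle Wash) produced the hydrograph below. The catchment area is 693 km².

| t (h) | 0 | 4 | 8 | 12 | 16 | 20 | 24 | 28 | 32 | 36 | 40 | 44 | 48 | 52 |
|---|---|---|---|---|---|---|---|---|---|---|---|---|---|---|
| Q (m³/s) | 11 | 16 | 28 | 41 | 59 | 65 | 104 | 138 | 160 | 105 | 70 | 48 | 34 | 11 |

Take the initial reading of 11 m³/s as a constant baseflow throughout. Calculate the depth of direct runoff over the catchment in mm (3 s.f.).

d ≈ 15.3 mm

Direct runoff: 0.0, 5.0, 17.0, 30.0, 48.0, 54.0, 93.0, 127.0, 149.0, 94.0, 59.0, 37.0, 23.0, 0.0 m³/s; ΣQ_DR = 736.0 m³/s.
V = ΣQ_DR · Δt = 736.0 × 14400 s = 1.060 × 10^7 m³.
Over A = 693 km², depth = V / A = 15.3 mm.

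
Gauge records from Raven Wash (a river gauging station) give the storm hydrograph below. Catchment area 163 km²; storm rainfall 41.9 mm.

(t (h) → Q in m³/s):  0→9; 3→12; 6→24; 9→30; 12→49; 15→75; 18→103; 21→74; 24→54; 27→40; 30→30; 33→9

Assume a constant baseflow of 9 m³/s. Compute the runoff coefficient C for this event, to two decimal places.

C ≈ 0.63

ΣQ_DR = 401.0 m³/s; V = ΣQ_DR·Δt = 4.331 × 10^6 m³.
Runoff depth d = V / A = 26.57 mm.
C = d / P = 26.57 / 41.9 = 0.63.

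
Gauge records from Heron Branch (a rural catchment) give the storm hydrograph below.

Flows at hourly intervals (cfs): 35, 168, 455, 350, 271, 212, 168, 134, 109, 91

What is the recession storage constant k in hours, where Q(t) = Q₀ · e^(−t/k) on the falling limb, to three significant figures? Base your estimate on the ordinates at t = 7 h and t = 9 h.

k ≈ 5.17 h

On the falling limb, Q drops from 134 to 91 cfs between t = 7 h and t = 9 h (Δt = 2 h).
k = −Δt / ln(Q₂/Q₁) = −2 / ln(91/134) = 5.17 h.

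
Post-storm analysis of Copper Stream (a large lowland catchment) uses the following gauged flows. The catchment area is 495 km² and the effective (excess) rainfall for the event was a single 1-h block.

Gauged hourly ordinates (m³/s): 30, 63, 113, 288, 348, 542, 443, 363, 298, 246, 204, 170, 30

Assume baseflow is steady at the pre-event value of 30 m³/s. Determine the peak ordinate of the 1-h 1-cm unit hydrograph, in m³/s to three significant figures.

Direct runoff: 0.0, 33.0, 83.0, 258.0, 318.0, 512.0, 413.0, 333.0, 268.0, 216.0, 174.0, 140.0, 0.0 m³/s; ΣQ_DR = 2748 m³/s, peak = 512.0 m³/s.
Runoff depth d = ΣQ_DR·Δt / A = 2748 × 3600 / (495 km²) = 19.99 mm.
The 1-cm UH is the DRH scaled by (10 mm)/d, so U_p = 512.0 × 10/19.99 = 256 m³/s.

U_p ≈ 256 m³/s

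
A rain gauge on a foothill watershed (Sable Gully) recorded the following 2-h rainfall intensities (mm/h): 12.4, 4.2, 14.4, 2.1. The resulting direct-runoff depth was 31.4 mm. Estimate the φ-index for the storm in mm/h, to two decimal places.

Only the 2 blocks with intensity above φ contribute runoff: 12.4, 14.4 mm/h.
Σ(I−φ)·Δt = d  ⇒  (12.4+14.4 − 2φ)·2 = 31.4
φ = (26.80 − 31.4/2) / 2 = 5.55 mm/h.

φ ≈ 5.55 mm/h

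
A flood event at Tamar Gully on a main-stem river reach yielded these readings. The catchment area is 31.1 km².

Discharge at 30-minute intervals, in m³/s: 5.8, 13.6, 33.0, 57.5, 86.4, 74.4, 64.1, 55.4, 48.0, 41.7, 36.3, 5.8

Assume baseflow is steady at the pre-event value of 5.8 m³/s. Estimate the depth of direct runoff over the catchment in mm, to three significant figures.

d ≈ 26.2 mm

Direct runoff: 0.0, 7.8, 27.2, 51.7, 80.6, 68.6, 58.3, 49.6, 42.2, 35.9, 30.5, 0.0 m³/s; ΣQ_DR = 452.4 m³/s.
V = ΣQ_DR · Δt = 452.4 × 1800 s = 8.143 × 10^5 m³.
Over A = 31.1 km², depth = V / A = 26.2 mm.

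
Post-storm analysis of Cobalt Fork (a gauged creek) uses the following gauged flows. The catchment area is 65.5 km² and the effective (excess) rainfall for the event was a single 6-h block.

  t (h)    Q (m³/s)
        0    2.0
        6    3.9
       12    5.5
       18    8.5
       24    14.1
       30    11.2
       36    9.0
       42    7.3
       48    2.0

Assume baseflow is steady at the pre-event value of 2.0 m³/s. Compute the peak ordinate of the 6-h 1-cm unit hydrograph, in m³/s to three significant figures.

U_p ≈ 8.06 m³/s

Direct runoff: 0.0, 1.9, 3.5, 6.5, 12.1, 9.2, 7.0, 5.3, 0.0 m³/s; ΣQ_DR = 45.50 m³/s, peak = 12.1 m³/s.
Runoff depth d = ΣQ_DR·Δt / A = 45.50 × 21600 / (65.5 km²) = 15.00 mm.
The 1-cm UH is the DRH scaled by (10 mm)/d, so U_p = 12.1 × 10/15.00 = 8.06 m³/s.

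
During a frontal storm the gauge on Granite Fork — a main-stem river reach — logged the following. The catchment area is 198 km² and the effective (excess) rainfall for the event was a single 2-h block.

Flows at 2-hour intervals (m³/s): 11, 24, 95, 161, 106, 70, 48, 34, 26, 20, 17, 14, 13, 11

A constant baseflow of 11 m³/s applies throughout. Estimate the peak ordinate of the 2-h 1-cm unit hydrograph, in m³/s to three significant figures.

Direct runoff: 0.0, 13.0, 84.0, 150.0, 95.0, 59.0, 37.0, 23.0, 15.0, 9.0, 6.0, 3.0, 2.0, 0.0 m³/s; ΣQ_DR = 496.0 m³/s, peak = 150.0 m³/s.
Runoff depth d = ΣQ_DR·Δt / A = 496.0 × 7200 / (198 km²) = 18.04 mm.
The 1-cm UH is the DRH scaled by (10 mm)/d, so U_p = 150.0 × 10/18.04 = 83.2 m³/s.

U_p ≈ 83.2 m³/s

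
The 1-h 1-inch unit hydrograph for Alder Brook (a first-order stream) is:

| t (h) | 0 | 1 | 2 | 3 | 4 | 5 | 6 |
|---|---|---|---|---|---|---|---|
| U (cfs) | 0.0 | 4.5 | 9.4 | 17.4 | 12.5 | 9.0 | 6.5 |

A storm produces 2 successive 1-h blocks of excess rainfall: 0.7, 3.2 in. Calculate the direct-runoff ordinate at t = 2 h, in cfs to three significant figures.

By discrete convolution, Q_j = Σ (P_i / 1 in) · U_{j−i}.
At t = 2 h (j=2): Q = (0.7/1)·9.4 + (3.2/1)·4.5 = 21.0 cfs.

Q ≈ 21.0 cfs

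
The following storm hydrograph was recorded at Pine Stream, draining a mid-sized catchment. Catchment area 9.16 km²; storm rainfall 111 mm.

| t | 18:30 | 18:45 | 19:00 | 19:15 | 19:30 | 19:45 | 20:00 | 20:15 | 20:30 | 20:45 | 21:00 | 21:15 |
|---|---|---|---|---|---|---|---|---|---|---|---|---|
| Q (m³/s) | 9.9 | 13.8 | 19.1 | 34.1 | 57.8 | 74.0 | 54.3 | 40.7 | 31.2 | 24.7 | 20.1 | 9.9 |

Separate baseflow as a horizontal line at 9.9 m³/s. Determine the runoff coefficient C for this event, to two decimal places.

C ≈ 0.24

ΣQ_DR = 270.8 m³/s; V = ΣQ_DR·Δt = 2.437 × 10^5 m³.
Runoff depth d = V / A = 26.61 mm.
C = d / P = 26.61 / 111 = 0.24.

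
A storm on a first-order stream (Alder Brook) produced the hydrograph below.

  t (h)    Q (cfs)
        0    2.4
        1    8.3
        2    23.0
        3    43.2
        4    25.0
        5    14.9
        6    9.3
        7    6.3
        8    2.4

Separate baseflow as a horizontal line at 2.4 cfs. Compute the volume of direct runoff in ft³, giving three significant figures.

V ≈ 4.08 × 10^5 ft³

Direct-runoff ordinates (Q − Q_b): 0.0, 5.9, 20.6, 40.8, 22.6, 12.5, 6.9, 3.9, 0.0 cfs.
ΣQ_DR = 113.2 cfs.
With Δt = 1 h = 3600 s, V = ΣQ_DR · Δt = 113.2 × 3600 = 4.08 × 10^5 ft³.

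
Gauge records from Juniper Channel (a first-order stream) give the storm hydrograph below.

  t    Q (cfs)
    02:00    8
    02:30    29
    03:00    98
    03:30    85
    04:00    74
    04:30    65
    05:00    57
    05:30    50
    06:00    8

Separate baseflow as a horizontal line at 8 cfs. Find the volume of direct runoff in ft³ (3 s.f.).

Direct-runoff ordinates (Q − Q_b): 0.0, 21.0, 90.0, 77.0, 66.0, 57.0, 49.0, 42.0, 0.0 cfs.
ΣQ_DR = 402.0 cfs.
With Δt = 0.5 h = 1800 s, V = ΣQ_DR · Δt = 402.0 × 1800 = 7.24 × 10^5 ft³.

V ≈ 7.24 × 10^5 ft³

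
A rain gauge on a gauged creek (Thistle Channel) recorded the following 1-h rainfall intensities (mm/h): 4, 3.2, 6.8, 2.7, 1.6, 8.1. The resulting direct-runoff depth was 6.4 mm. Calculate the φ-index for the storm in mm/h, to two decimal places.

φ ≈ 4.25 mm/h

Only the 2 blocks with intensity above φ contribute runoff: 6.8, 8.1 mm/h.
Σ(I−φ)·Δt = d  ⇒  (6.8+8.1 − 2φ)·1 = 6.4
φ = (14.90 − 6.4/1) / 2 = 4.25 mm/h.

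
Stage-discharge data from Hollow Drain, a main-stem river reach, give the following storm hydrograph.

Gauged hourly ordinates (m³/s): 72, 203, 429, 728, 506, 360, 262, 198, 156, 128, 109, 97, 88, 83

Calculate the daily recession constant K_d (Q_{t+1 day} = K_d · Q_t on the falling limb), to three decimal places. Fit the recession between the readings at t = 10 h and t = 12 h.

K_d ≈ 0.077

Between t = 10 h and t = 12 h the flow falls from 109 to 88 m³/s over 2×1 h = 2 h.
Per-interval ratio K = (88/109)^(1/2) = 0.8985; K_d = K^(24/1) = 0.077.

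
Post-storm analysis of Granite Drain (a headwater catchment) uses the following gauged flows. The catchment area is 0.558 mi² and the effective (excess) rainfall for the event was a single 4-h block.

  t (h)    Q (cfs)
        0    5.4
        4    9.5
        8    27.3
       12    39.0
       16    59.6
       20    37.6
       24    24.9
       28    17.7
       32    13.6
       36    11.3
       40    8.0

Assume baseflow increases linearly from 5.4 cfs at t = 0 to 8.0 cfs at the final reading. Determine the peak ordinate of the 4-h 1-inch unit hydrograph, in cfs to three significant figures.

U_p ≈ 26.6 cfs

Direct runoff: 0.00, 3.84, 21.38, 32.82, 53.16, 30.90, 17.94, 10.48, 6.12, 3.56, 0.00 cfs; ΣQ_DR = 180.2 cfs, peak = 53.16 cfs.
Runoff depth d = ΣQ_DR·Δt / A = 180.2 × 14400 / (0.558 mi²) = 2.002 in.
The 1-inch UH is the DRH scaled by (1 in)/d, so U_p = 53.16 × 1/2.002 = 26.6 cfs.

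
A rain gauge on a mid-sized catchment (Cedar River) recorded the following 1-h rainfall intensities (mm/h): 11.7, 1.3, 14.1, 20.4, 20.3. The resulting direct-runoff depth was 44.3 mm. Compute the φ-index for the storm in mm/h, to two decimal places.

φ ≈ 5.55 mm/h

Only the 4 blocks with intensity above φ contribute runoff: 11.7, 14.1, 20.4, 20.3 mm/h.
Σ(I−φ)·Δt = d  ⇒  (11.7+14.1+20.4+20.3 − 4φ)·1 = 44.3
φ = (66.50 − 44.3/1) / 4 = 5.55 mm/h.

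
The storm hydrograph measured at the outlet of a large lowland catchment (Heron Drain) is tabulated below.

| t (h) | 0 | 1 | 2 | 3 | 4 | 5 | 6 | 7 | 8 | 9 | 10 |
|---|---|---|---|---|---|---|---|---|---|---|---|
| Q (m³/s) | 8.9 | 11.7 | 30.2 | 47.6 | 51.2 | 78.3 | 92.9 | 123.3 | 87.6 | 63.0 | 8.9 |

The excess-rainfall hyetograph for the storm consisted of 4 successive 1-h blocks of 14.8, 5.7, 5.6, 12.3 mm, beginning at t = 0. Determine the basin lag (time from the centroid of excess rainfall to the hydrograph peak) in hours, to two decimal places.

Centroid of excess rainfall: t_c = Σ P_i·t̄_i / ΣP_i = 1.9010 h (block centres at 0.5, 1.5, 2.5, 3.5 h).
Hydrograph peak occurs at t = 7 h, so basin lag t_L = 7 − 1.9010 = 5.10 h.

t_L ≈ 5.10 h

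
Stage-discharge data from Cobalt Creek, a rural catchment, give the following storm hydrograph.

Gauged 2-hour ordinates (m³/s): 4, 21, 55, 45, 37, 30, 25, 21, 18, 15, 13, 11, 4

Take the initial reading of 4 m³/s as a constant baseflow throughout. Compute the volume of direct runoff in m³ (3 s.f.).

Direct-runoff ordinates (Q − Q_b): 0.0, 17.0, 51.0, 41.0, 33.0, 26.0, 21.0, 17.0, 14.0, 11.0, 9.0, 7.0, 0.0 m³/s.
ΣQ_DR = 247.0 m³/s.
With Δt = 2 h = 7200 s, V = ΣQ_DR · Δt = 247.0 × 7200 = 1.78 × 10^6 m³.

V ≈ 1.78 × 10^6 m³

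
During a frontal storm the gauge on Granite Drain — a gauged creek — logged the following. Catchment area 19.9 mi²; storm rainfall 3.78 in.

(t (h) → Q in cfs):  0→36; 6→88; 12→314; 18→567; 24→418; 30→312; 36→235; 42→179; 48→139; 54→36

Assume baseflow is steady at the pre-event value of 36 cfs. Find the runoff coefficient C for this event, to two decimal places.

ΣQ_DR = 1964 cfs; V = ΣQ_DR·Δt = 4.242 × 10^7 ft³.
Runoff depth d = V / A = 0.9176 in.
C = d / P = 0.9176 / 3.78 = 0.24.

C ≈ 0.24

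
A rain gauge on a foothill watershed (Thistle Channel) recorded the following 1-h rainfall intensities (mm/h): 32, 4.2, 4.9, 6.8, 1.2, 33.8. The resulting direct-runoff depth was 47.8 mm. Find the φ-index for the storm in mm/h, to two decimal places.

φ ≈ 9.00 mm/h

Only the 2 blocks with intensity above φ contribute runoff: 32, 33.8 mm/h.
Σ(I−φ)·Δt = d  ⇒  (32+33.8 − 2φ)·1 = 47.8
φ = (65.80 − 47.8/1) / 2 = 9.00 mm/h.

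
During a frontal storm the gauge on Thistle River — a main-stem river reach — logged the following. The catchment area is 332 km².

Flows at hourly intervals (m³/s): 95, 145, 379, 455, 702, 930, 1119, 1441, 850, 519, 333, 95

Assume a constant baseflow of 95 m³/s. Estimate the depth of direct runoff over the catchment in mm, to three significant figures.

Direct runoff: 0.0, 50.0, 284.0, 360.0, 607.0, 835.0, 1024.0, 1346.0, 755.0, 424.0, 238.0, 0.0 m³/s; ΣQ_DR = 5923 m³/s.
V = ΣQ_DR · Δt = 5923 × 3600 s = 2.132 × 10^7 m³.
Over A = 332 km², depth = V / A = 64.2 mm.

d ≈ 64.2 mm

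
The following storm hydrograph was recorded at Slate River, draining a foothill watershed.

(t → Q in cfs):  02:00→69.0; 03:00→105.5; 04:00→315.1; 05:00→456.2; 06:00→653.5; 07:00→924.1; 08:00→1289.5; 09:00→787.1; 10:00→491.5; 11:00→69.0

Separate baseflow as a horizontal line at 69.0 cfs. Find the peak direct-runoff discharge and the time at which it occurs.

Q_p = 1220.5 cfs at t = 08:00

Subtracting baseflow gives direct-runoff ordinates: 0.0, 36.5, 246.1, 387.2, 584.5, 855.1, 1220.5, 718.1, 422.5, 0.0 cfs.
The maximum is 1220.5 cfs, occurring at the reading for t = 08:00.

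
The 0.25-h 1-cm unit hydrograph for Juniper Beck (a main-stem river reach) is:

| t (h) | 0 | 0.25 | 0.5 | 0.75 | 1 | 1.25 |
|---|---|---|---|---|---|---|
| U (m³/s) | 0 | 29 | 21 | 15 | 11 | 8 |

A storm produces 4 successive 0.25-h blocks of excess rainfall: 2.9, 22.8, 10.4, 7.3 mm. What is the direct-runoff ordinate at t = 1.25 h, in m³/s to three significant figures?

Q ≈ 58.3 m³/s

By discrete convolution, Q_j = Σ (P_i / 10 mm) · U_{j−i}.
At t = 1.25 h (j=5): Q = (2.9/10)·8 + (22.8/10)·11 + (10.4/10)·15 + (7.3/10)·21 = 58.3 m³/s.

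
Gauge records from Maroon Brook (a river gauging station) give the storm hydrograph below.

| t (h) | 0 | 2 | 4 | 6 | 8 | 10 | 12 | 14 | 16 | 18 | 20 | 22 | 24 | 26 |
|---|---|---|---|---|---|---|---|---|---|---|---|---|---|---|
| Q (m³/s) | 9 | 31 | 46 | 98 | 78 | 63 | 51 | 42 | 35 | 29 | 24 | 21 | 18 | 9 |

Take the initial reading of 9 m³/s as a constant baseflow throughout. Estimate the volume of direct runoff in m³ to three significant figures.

Direct-runoff ordinates (Q − Q_b): 0.0, 22.0, 37.0, 89.0, 69.0, 54.0, 42.0, 33.0, 26.0, 20.0, 15.0, 12.0, 9.0, 0.0 m³/s.
ΣQ_DR = 428.0 m³/s.
With Δt = 2 h = 7200 s, V = ΣQ_DR · Δt = 428.0 × 7200 = 3.08 × 10^6 m³.

V ≈ 3.08 × 10^6 m³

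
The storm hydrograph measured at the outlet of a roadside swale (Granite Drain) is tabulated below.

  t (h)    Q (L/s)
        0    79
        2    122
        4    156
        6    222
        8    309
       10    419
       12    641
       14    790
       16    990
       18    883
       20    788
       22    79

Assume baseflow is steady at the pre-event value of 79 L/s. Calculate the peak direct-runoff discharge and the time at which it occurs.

Subtracting baseflow gives direct-runoff ordinates: 0.0, 43.0, 77.0, 143.0, 230.0, 340.0, 562.0, 711.0, 911.0, 804.0, 709.0, 0.0 L/s.
The maximum is 911.0 L/s, occurring at the reading for t = 16 h.

Q_p = 911.0 L/s at t = 16 h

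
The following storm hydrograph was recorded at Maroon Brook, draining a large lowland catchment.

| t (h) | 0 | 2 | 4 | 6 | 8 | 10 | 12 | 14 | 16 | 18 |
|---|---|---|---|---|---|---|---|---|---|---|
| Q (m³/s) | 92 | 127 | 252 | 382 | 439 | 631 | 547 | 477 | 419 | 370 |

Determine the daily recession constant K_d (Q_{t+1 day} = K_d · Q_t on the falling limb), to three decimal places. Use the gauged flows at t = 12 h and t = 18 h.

Between t = 12 h and t = 18 h the flow falls from 547 to 370 m³/s over 3×2 h = 6 h.
Per-interval ratio K = (370/547)^(1/3) = 0.8778; K_d = K^(24/2) = 0.209.

K_d ≈ 0.209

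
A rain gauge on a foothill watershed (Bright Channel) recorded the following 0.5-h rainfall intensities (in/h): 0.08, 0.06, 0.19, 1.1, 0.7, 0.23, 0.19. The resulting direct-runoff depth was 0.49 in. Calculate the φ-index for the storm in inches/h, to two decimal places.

φ ≈ 0.41 in/h

Only the 2 blocks with intensity above φ contribute runoff: 1.1, 0.7 in/h.
Σ(I−φ)·Δt = d  ⇒  (1.1+0.7 − 2φ)·0.5 = 0.49
φ = (1.800 − 0.49/0.5) / 2 = 0.41 in/h.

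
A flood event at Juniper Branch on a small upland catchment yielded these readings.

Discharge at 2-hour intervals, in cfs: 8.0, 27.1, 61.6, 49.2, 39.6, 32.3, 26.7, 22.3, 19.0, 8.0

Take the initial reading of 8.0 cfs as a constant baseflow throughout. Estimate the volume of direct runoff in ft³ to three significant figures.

Direct-runoff ordinates (Q − Q_b): 0.0, 19.1, 53.6, 41.2, 31.6, 24.3, 18.7, 14.3, 11.0, 0.0 cfs.
ΣQ_DR = 213.8 cfs.
With Δt = 2 h = 7200 s, V = ΣQ_DR · Δt = 213.8 × 7200 = 1.54 × 10^6 ft³.

V ≈ 1.54 × 10^6 ft³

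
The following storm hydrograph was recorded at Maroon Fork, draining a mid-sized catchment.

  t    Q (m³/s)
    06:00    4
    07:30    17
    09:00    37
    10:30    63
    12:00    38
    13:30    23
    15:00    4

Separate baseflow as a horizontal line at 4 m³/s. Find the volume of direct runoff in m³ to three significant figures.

V ≈ 8.53 × 10^5 m³

Direct-runoff ordinates (Q − Q_b): 0.0, 13.0, 33.0, 59.0, 34.0, 19.0, 0.0 m³/s.
ΣQ_DR = 158.0 m³/s.
With Δt = 1.5 h = 5400 s, V = ΣQ_DR · Δt = 158.0 × 5400 = 8.53 × 10^5 m³.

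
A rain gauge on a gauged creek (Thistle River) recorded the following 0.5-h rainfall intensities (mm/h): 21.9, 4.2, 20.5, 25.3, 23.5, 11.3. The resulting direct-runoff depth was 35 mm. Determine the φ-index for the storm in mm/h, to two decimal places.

Only the 5 blocks with intensity above φ contribute runoff: 21.9, 20.5, 25.3, 23.5, 11.3 mm/h.
Σ(I−φ)·Δt = d  ⇒  (21.9+20.5+25.3+23.5+11.3 − 5φ)·0.5 = 35
φ = (102.5 − 35/0.5) / 5 = 6.50 mm/h.

φ ≈ 6.50 mm/h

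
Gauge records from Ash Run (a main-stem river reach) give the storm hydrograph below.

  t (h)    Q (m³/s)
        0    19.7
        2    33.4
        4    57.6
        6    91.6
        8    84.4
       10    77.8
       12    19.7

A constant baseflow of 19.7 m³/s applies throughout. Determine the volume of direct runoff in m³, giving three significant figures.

V ≈ 1.77 × 10^6 m³

Direct-runoff ordinates (Q − Q_b): 0.0, 13.7, 37.9, 71.9, 64.7, 58.1, 0.0 m³/s.
ΣQ_DR = 246.3 m³/s.
With Δt = 2 h = 7200 s, V = ΣQ_DR · Δt = 246.3 × 7200 = 1.77 × 10^6 m³.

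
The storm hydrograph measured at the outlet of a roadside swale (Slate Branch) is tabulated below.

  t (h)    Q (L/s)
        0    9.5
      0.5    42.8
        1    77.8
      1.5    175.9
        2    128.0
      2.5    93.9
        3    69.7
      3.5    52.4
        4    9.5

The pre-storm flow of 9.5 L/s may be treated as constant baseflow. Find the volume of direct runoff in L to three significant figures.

Direct-runoff ordinates (Q − Q_b): 0.0, 33.3, 68.3, 166.4, 118.5, 84.4, 60.2, 42.9, 0.0 L/s.
ΣQ_DR = 574.0 L/s.
With Δt = 0.5 h = 1800 s, V = ΣQ_DR · Δt = 574.0 × 1800 = 1.03 × 10^6 L.

V ≈ 1.03 × 10^6 L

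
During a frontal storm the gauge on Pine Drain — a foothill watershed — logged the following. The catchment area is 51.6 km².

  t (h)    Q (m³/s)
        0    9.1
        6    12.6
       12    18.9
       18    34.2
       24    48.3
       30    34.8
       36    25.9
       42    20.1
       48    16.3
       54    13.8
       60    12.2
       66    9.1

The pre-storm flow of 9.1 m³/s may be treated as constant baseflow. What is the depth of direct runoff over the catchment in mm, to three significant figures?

d ≈ 61.2 mm

Direct runoff: 0.0, 3.5, 9.8, 25.1, 39.2, 25.7, 16.8, 11.0, 7.2, 4.7, 3.1, 0.0 m³/s; ΣQ_DR = 146.1 m³/s.
V = ΣQ_DR · Δt = 146.1 × 21600 s = 3.156 × 10^6 m³.
Over A = 51.6 km², depth = V / A = 61.2 mm.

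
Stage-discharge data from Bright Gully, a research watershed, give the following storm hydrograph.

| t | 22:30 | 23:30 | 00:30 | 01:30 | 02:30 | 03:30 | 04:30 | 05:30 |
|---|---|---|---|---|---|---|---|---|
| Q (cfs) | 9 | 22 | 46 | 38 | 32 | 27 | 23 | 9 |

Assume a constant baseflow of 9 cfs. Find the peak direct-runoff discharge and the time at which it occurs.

Q_p = 37.0 cfs at t = 00:30

Subtracting baseflow gives direct-runoff ordinates: 0.0, 13.0, 37.0, 29.0, 23.0, 18.0, 14.0, 0.0 cfs.
The maximum is 37.0 cfs, occurring at the reading for t = 00:30.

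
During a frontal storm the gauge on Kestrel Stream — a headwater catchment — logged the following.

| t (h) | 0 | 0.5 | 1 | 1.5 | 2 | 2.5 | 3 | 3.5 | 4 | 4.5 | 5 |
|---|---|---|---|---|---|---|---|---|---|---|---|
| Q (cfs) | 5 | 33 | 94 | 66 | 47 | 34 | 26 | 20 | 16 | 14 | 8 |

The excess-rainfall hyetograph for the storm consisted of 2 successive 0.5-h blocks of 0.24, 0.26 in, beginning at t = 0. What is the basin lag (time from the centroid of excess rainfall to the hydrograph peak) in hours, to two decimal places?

t_L ≈ 0.49 h

Centroid of excess rainfall: t_c = Σ P_i·t̄_i / ΣP_i = 0.5100 h (block centres at 0.25, 0.75 h).
Hydrograph peak occurs at t = 1 h, so basin lag t_L = 1 − 0.5100 = 0.49 h.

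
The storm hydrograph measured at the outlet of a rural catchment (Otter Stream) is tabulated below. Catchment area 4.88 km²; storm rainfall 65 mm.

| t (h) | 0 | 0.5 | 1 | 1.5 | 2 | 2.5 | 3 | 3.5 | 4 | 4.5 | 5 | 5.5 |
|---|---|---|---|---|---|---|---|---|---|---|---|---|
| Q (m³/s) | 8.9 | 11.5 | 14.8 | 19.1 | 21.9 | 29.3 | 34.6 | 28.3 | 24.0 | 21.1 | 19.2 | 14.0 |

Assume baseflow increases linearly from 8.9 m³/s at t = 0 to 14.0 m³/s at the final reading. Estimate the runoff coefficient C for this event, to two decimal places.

ΣQ_DR = 109.3 m³/s; V = ΣQ_DR·Δt = 1.967 × 10^5 m³.
Runoff depth d = V / A = 40.32 mm.
C = d / P = 40.32 / 65 = 0.62.

C ≈ 0.62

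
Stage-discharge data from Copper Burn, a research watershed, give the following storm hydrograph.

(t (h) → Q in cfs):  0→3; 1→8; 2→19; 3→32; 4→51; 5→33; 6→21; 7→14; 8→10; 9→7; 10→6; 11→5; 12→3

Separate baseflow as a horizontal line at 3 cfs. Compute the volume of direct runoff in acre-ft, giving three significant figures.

Direct-runoff ordinates (Q − Q_b): 0.0, 5.0, 16.0, 29.0, 48.0, 30.0, 18.0, 11.0, 7.0, 4.0, 3.0, 2.0, 0.0 cfs.
ΣQ_DR = 173.0 cfs.
With Δt = 1 h = 3600 s, V = ΣQ_DR · Δt = 173.0 × 3600 = 6.23 × 10^5 ft³ = 14.3 acre-ft.

V ≈ 14.3 acre-ft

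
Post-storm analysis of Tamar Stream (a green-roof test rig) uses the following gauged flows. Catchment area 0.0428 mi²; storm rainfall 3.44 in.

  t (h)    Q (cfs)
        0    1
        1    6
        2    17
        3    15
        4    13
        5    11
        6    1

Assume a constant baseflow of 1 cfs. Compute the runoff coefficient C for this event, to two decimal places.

C ≈ 0.60

ΣQ_DR = 57.00 cfs; V = ΣQ_DR·Δt = 2.052 × 10^5 ft³.
Runoff depth d = V / A = 2.064 in.
C = d / P = 2.064 / 3.44 = 0.60.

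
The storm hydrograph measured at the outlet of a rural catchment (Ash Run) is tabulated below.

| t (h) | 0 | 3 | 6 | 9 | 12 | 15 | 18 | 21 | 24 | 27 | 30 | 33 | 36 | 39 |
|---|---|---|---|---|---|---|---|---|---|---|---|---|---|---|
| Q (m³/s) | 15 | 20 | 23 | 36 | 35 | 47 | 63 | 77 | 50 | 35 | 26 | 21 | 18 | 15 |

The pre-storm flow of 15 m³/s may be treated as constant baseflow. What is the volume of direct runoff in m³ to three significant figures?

V ≈ 2.93 × 10^6 m³

Direct-runoff ordinates (Q − Q_b): 0.0, 5.0, 8.0, 21.0, 20.0, 32.0, 48.0, 62.0, 35.0, 20.0, 11.0, 6.0, 3.0, 0.0 m³/s.
ΣQ_DR = 271.0 m³/s.
With Δt = 3 h = 10800 s, V = ΣQ_DR · Δt = 271.0 × 10800 = 2.93 × 10^6 m³.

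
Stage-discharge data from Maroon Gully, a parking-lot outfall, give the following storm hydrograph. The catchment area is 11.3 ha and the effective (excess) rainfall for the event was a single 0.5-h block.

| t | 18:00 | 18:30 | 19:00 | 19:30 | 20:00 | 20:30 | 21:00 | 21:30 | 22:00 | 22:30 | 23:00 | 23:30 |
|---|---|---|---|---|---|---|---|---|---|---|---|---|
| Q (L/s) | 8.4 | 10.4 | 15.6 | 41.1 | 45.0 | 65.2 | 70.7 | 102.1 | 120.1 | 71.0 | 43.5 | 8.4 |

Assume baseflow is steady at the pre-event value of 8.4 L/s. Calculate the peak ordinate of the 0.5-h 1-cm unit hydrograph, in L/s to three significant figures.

U_p ≈ 140 L/s

Direct runoff: 0.0, 2.0, 7.2, 32.7, 36.6, 56.8, 62.3, 93.7, 111.7, 62.6, 35.1, 0.0 L/s; ΣQ_DR = 500.7 L/s, peak = 111.7 L/s.
Runoff depth d = ΣQ_DR·Δt / A = 500.7 × 1800 / (11.3 ha) = 7.976 mm.
The 1-cm UH is the DRH scaled by (10 mm)/d, so U_p = 111.7 × 10/7.976 = 140 L/s.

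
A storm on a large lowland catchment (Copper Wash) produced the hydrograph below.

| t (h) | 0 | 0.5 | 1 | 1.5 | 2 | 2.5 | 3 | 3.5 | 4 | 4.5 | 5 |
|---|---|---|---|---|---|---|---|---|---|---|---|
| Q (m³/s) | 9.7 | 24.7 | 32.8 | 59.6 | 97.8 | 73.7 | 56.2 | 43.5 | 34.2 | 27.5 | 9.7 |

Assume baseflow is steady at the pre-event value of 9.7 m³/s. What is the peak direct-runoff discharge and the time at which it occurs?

Subtracting baseflow gives direct-runoff ordinates: 0.0, 15.0, 23.1, 49.9, 88.1, 64.0, 46.5, 33.8, 24.5, 17.8, 0.0 m³/s.
The maximum is 88.1 m³/s, occurring at the reading for t = 2 h.

Q_p = 88.1 m³/s at t = 2 h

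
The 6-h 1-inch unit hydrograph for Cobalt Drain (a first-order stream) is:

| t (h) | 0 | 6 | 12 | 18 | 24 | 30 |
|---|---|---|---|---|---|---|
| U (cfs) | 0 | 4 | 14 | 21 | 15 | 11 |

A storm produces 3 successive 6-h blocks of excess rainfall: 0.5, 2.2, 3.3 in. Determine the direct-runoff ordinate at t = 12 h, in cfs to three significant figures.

By discrete convolution, Q_j = Σ (P_i / 1 in) · U_{j−i}.
At t = 12 h (j=2): Q = (0.5/1)·14 + (2.2/1)·4 + (3.3/1)·0 = 15.8 cfs.

Q ≈ 15.8 cfs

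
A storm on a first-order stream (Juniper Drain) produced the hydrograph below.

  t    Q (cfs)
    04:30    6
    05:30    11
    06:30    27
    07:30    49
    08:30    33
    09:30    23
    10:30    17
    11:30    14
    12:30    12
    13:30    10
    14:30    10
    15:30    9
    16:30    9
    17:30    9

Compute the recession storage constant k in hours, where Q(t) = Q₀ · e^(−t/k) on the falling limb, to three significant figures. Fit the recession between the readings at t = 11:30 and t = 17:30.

k ≈ 13.6 h

On the falling limb, Q drops from 14 to 9 cfs between t = 11:30 and t = 17:30 (Δt = 6 h).
k = −Δt / ln(Q₂/Q₁) = −6 / ln(9/14) = 13.6 h.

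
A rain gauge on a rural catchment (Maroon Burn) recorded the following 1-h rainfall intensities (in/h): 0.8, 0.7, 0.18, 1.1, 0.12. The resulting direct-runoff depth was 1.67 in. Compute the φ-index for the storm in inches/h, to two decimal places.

Only the 3 blocks with intensity above φ contribute runoff: 0.8, 0.7, 1.1 in/h.
Σ(I−φ)·Δt = d  ⇒  (0.8+0.7+1.1 − 3φ)·1 = 1.67
φ = (2.600 − 1.67/1) / 3 = 0.31 in/h.

φ ≈ 0.31 in/h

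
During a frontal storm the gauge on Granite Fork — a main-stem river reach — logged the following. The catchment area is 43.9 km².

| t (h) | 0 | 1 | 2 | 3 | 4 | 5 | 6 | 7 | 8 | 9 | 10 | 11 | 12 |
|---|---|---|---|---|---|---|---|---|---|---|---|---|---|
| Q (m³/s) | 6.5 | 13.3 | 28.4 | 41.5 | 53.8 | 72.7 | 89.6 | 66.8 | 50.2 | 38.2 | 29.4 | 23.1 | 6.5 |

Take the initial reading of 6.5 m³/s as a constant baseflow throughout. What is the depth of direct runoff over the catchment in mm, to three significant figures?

Direct runoff: 0.0, 6.8, 21.9, 35.0, 47.3, 66.2, 83.1, 60.3, 43.7, 31.7, 22.9, 16.6, 0.0 m³/s; ΣQ_DR = 435.5 m³/s.
V = ΣQ_DR · Δt = 435.5 × 3600 s = 1.568 × 10^6 m³.
Over A = 43.9 km², depth = V / A = 35.7 mm.

d ≈ 35.7 mm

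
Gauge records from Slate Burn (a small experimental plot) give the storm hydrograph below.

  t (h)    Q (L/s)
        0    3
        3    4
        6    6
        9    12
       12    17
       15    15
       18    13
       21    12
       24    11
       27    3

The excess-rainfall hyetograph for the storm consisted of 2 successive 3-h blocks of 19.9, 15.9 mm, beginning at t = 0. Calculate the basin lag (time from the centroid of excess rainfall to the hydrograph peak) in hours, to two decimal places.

Centroid of excess rainfall: t_c = Σ P_i·t̄_i / ΣP_i = 2.8324 h (block centres at 1.5, 4.5 h).
Hydrograph peak occurs at t = 12 h, so basin lag t_L = 12 − 2.8324 = 9.17 h.

t_L ≈ 9.17 h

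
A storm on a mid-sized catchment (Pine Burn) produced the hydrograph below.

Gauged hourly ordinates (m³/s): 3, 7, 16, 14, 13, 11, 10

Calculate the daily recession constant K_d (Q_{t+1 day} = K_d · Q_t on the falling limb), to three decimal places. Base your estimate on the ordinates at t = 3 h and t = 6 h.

K_d ≈ 0.068

Between t = 3 h and t = 6 h the flow falls from 14 to 10 m³/s over 3×1 h = 3 h.
Per-interval ratio K = (10/14)^(1/3) = 0.8939; K_d = K^(24/1) = 0.068.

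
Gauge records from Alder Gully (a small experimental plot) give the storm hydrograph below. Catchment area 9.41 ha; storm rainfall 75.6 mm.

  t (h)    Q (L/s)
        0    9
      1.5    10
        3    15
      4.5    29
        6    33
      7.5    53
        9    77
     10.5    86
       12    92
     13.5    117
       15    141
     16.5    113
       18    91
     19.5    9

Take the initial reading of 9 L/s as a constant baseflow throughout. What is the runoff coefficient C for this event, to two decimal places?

C ≈ 0.57

ΣQ_DR = 749.0 L/s; V = ΣQ_DR·Δt = 4.045 × 10^6 L.
Runoff depth d = V / A = 42.98 mm.
C = d / P = 42.98 / 75.6 = 0.57.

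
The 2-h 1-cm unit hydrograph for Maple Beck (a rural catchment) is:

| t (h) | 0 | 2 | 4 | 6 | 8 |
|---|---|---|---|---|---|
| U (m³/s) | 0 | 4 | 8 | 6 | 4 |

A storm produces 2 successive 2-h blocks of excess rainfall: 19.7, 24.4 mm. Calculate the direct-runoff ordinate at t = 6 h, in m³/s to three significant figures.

By discrete convolution, Q_j = Σ (P_i / 10 mm) · U_{j−i}.
At t = 6 h (j=3): Q = (19.7/10)·6 + (24.4/10)·8 = 31.3 m³/s.

Q ≈ 31.3 m³/s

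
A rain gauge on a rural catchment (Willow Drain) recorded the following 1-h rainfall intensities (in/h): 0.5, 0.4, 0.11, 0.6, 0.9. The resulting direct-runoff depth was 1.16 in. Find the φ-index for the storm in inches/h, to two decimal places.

φ ≈ 0.31 in/h

Only the 4 blocks with intensity above φ contribute runoff: 0.5, 0.4, 0.6, 0.9 in/h.
Σ(I−φ)·Δt = d  ⇒  (0.5+0.4+0.6+0.9 − 4φ)·1 = 1.16
φ = (2.400 − 1.16/1) / 4 = 0.31 in/h.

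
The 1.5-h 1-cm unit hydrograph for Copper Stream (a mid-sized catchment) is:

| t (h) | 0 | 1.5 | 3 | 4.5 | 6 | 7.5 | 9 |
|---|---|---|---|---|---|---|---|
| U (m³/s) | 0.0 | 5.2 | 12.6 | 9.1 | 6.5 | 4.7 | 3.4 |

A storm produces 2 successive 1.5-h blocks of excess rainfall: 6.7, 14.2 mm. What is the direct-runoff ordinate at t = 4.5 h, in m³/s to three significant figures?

Q ≈ 24.0 m³/s

By discrete convolution, Q_j = Σ (P_i / 10 mm) · U_{j−i}.
At t = 4.5 h (j=3): Q = (6.7/10)·9.1 + (14.2/10)·12.6 = 24.0 m³/s.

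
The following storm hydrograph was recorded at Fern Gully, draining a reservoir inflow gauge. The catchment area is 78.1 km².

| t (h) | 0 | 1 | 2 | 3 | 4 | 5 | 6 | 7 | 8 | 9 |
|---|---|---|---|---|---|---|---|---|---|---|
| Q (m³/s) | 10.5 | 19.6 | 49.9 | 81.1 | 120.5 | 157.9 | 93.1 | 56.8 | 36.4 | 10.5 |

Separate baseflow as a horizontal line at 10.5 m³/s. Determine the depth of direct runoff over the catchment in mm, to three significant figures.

Direct runoff: 0.0, 9.1, 39.4, 70.6, 110.0, 147.4, 82.6, 46.3, 25.9, 0.0 m³/s; ΣQ_DR = 531.3 m³/s.
V = ΣQ_DR · Δt = 531.3 × 3600 s = 1.913 × 10^6 m³.
Over A = 78.1 km², depth = V / A = 24.5 mm.

d ≈ 24.5 mm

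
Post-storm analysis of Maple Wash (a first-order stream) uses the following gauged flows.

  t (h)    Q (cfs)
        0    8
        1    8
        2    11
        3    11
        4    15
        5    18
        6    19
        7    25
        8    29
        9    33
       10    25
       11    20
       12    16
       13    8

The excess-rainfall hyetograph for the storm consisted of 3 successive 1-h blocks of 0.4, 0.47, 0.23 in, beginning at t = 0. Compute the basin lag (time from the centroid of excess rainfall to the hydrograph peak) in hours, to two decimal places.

Centroid of excess rainfall: t_c = Σ P_i·t̄_i / ΣP_i = 1.3455 h (block centres at 0.5, 1.5, 2.5 h).
Hydrograph peak occurs at t = 9 h, so basin lag t_L = 9 − 1.3455 = 7.65 h.

t_L ≈ 7.65 h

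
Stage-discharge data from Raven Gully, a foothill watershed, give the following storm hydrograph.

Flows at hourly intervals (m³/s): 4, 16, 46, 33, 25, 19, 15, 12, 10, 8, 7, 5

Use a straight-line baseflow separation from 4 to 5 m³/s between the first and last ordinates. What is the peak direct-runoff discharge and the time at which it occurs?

Subtracting baseflow gives direct-runoff ordinates: 0.00, 11.91, 41.82, 28.73, 20.64, 14.55, 10.45, 7.36, 5.27, 3.18, 2.09, 0.00 m³/s.
The maximum is 41.82 m³/s, occurring at the reading for t = 2 h.

Q_p = 41.82 m³/s at t = 2 h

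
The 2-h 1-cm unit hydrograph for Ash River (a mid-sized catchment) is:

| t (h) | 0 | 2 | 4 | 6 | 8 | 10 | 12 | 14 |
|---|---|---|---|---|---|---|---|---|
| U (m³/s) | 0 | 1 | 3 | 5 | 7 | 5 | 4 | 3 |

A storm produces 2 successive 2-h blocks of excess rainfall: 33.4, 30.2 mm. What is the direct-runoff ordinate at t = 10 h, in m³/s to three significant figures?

By discrete convolution, Q_j = Σ (P_i / 10 mm) · U_{j−i}.
At t = 10 h (j=5): Q = (33.4/10)·5 + (30.2/10)·7 = 37.8 m³/s.

Q ≈ 37.8 m³/s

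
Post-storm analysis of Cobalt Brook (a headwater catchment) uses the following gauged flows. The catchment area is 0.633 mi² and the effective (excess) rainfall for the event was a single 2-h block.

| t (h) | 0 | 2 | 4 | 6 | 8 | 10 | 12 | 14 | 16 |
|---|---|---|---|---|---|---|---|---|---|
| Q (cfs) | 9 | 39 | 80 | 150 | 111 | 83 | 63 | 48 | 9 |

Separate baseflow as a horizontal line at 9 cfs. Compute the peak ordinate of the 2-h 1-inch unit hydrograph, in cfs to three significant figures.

Direct runoff: 0.0, 30.0, 71.0, 141.0, 102.0, 74.0, 54.0, 39.0, 0.0 cfs; ΣQ_DR = 511.0 cfs, peak = 141.0 cfs.
Runoff depth d = ΣQ_DR·Δt / A = 511.0 × 7200 / (0.633 mi²) = 2.502 in.
The 1-inch UH is the DRH scaled by (1 in)/d, so U_p = 141.0 × 1/2.502 = 56.4 cfs.

U_p ≈ 56.4 cfs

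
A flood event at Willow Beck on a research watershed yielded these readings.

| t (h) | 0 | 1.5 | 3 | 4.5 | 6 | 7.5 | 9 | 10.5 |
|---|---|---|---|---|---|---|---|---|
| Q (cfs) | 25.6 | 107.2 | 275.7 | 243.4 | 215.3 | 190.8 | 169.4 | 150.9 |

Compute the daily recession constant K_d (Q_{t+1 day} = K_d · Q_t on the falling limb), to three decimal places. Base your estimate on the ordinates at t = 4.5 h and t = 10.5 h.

Between t = 4.5 h and t = 10.5 h the flow falls from 243.4 to 150.9 cfs over 4×1.5 h = 6 h.
Per-interval ratio K = (150.9/243.4)^(1/4) = 0.8873; K_d = K^(24/1.5) = 0.148.

K_d ≈ 0.148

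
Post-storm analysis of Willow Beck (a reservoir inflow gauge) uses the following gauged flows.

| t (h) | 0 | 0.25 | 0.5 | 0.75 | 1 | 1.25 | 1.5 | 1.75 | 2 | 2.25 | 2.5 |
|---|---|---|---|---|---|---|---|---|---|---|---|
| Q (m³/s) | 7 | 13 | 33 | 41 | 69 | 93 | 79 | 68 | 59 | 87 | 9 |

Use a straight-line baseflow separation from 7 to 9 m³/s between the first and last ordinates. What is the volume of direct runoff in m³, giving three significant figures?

Direct-runoff ordinates (Q − Q_b): 0.00, 5.80, 25.60, 33.40, 61.20, 85.00, 70.80, 59.60, 50.40, 78.20, 0.00 m³/s.
ΣQ_DR = 470.0 m³/s.
With Δt = 0.25 h = 900 s, V = ΣQ_DR · Δt = 470.0 × 900 = 4.23 × 10^5 m³.

V ≈ 4.23 × 10^5 m³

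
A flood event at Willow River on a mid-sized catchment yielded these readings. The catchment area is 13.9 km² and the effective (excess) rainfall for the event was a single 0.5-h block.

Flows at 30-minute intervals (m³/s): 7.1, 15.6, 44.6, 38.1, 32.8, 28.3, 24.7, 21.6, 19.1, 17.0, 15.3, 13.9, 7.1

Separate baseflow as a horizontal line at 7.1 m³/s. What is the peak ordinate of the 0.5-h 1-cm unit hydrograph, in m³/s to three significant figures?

U_p ≈ 15.0 m³/s

Direct runoff: 0.0, 8.5, 37.5, 31.0, 25.7, 21.2, 17.6, 14.5, 12.0, 9.9, 8.2, 6.8, 0.0 m³/s; ΣQ_DR = 192.9 m³/s, peak = 37.5 m³/s.
Runoff depth d = ΣQ_DR·Δt / A = 192.9 × 1800 / (13.9 km²) = 24.98 mm.
The 1-cm UH is the DRH scaled by (10 mm)/d, so U_p = 37.5 × 10/24.98 = 15.0 m³/s.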